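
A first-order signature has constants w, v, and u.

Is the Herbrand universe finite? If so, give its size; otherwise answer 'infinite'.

There are no function symbols, so every ground term is one of the 3 constants.
The Herbrand universe is {w, v, u}, which is finite with 3 elements.

3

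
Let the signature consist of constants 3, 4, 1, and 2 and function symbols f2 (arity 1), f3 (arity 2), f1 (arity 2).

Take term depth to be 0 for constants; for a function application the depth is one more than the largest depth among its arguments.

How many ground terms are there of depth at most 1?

40

Count level by level. With function symbols f2/1, f3/2, f1/2, the terms of depth ≤ k are the 4 constants together with each function applied to depth-≤(k−1) tuples, so N_k = 4 + N_{k-1} + N_{k-1}^2 + N_{k-1}^2.
N_0 = 4
N_1 = 4 + 4 + 4^2 + 4^2 = 40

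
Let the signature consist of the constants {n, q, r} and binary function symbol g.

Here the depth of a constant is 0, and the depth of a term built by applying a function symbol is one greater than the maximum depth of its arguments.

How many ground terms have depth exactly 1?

9

Write N_k for the number of ground terms of depth ≤ k. A term of depth ≤ k is either a constant or a function symbol applied to arguments of depth ≤ k−1, so N_k = 3 + N_{k-1}^2.
N_0 = 3
N_1 = 3 + 3^2 = 12
Terms of depth exactly 1: N_1 − N_0 = 12 − 3 = 9.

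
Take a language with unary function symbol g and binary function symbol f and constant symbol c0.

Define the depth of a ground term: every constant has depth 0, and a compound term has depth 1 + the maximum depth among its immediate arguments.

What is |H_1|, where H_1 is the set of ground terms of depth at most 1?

3

Let N_k count ground terms of depth at most k. Each non-constant term of depth ≤ k is some function symbol applied to depth-≤(k−1) arguments, giving N_k = 1 + N_{k-1} + N_{k-1}^2.
N_0 = 1
N_1 = 1 + 1 + 1^2 = 3
Explicitly: c0, g(c0), f(c0, c0).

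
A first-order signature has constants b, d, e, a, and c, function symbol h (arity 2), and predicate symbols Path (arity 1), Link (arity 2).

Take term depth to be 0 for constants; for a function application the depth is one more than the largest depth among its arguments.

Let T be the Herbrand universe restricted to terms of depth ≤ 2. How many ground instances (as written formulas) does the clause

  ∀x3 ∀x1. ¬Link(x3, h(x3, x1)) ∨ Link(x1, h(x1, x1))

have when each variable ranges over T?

Ground terms of depth ≤ 2:
  Let N_k count ground terms of depth at most k. Each non-constant term of depth ≤ k is some function symbol applied to depth-≤(k−1) arguments, giving N_k = 5 + N_{k-1}^2.
  N_0 = 5
  N_1 = 5 + 5^2 = 30
  N_2 = 5 + 30^2 = 905
So there are 905 ground terms available for substitution.
The clause has 2 distinct variables (x3, x1), each appearing in the body. In the free term algebra distinct substitutions yield syntactically distinct ground instances.
Number of ground instances = 905^2 = 819025.

819025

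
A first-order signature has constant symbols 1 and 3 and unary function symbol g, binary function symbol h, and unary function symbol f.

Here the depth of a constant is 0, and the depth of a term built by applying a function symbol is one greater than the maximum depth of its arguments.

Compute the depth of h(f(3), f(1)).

2

depth(f(3)) = 1 + depth(3) = 1 + 0 = 1
depth(f(1)) = 1 + depth(1) = 1 + 0 = 1
depth(h(f(3), f(1))) = 1 + max(1, 1) = 2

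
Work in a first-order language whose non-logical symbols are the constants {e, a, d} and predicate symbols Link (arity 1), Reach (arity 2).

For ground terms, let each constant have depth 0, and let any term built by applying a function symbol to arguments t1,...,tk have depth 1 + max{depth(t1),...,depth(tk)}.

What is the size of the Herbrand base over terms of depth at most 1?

12

First count ground terms of depth ≤ 1.
With no function symbols every ground term is a constant, so there are exactly 3 ground terms at every depth bound.
N_0 = 3
N_1 = 3
Explicitly: e, a, d.
So |H| = 3.
Each predicate of arity r yields |H|^r ground atoms (one per choice of an r-tuple from H):
  Link: 3;  Reach: 3^2 = 9
Total ground atoms: 3 + 9 = 12.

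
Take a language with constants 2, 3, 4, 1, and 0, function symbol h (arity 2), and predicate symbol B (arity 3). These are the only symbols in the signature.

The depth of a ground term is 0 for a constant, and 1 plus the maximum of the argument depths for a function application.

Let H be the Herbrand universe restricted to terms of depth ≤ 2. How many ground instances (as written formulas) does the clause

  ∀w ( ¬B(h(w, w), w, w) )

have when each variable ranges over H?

Ground terms of depth ≤ 2:
  Count level by level. With function symbols h/2, the terms of depth ≤ k are the 5 constants together with each function applied to depth-≤(k−1) tuples, so N_k = 5 + N_{k-1}^2.
  N_0 = 5
  N_1 = 5 + 5^2 = 30
  N_2 = 5 + 30^2 = 905
So there are 905 ground terms available for substitution.
There is 1 variable to instantiate (w),  occurring in at least one literal, so different choices give different ground instances.
Number of ground instances = 905.

905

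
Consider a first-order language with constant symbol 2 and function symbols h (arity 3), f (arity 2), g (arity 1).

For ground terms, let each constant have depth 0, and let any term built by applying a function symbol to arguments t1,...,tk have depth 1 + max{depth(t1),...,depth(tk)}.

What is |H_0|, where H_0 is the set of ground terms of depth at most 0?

Write N_k for the number of ground terms of depth ≤ k. A term of depth ≤ k is either a constant or a function symbol applied to arguments of depth ≤ k−1, so N_k = 1 + N_{k-1}^3 + N_{k-1}^2 + N_{k-1}.
N_0 = 1

1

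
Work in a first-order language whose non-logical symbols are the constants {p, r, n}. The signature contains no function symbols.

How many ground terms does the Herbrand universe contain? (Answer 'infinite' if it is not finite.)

There are no function symbols, so every ground term is one of the 3 constants.
The Herbrand universe is {p, r, n}, which is finite with 3 elements.

3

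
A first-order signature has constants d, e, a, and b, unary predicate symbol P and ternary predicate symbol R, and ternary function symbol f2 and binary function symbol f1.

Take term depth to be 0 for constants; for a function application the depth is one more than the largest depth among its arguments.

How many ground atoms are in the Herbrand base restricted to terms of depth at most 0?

First count ground terms of depth ≤ 0.
Count level by level. With function symbols f2/3, f1/2, the terms of depth ≤ k are the 4 constants together with each function applied to depth-≤(k−1) tuples, so N_k = 4 + N_{k-1}^3 + N_{k-1}^2.
N_0 = 4
Explicitly: d, e, a, b.
So |H| = 4.
For each predicate symbol, the number of ground atoms is |H| raised to its arity; summing:
  P: 4;  R: 4^3 = 64
Total ground atoms: 4 + 64 = 68.

68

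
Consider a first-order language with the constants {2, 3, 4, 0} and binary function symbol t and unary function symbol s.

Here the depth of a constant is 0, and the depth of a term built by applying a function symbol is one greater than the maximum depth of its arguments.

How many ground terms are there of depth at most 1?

Write N_k for the number of ground terms of depth ≤ k. A term of depth ≤ k is either a constant or a function symbol applied to arguments of depth ≤ k−1, so N_k = 4 + N_{k-1}^2 + N_{k-1}.
N_0 = 4
N_1 = 4 + 4^2 + 4 = 24

24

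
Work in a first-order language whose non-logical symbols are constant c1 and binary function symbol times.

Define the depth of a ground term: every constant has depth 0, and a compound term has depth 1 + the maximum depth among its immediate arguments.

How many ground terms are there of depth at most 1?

If N_k denotes the number of depth-≤k ground terms, the 1 constant gives N_0 = 1, and each function symbol of arity r contributes N_{k-1}^r new terms at level k: N_k = 1 + N_{k-1}^2.
N_0 = 1
N_1 = 1 + 1^2 = 2
Explicitly: c1, times(c1, c1).

2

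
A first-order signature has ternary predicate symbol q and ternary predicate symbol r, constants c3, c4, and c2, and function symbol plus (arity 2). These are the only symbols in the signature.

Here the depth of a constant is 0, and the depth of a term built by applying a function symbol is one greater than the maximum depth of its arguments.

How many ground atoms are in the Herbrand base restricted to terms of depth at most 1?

First count ground terms of depth ≤ 1.
Count level by level. With function symbols plus/2, the terms of depth ≤ k are the 3 constants together with each function applied to depth-≤(k−1) tuples, so N_k = 3 + N_{k-1}^2.
N_0 = 3
N_1 = 3 + 3^2 = 12
So |H| = 12.
A ground atom is a predicate applied to a tuple of terms from H, so the count is the sum over predicates of |H|^arity:
  q: 12^3 = 1728;  r: 12^3 = 1728
Total ground atoms: 1728 + 1728 = 3456.

3456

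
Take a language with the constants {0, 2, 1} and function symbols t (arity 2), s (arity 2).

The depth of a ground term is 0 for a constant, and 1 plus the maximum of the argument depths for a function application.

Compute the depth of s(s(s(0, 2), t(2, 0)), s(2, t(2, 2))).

depth(s(0, 2)) = 1 + max(0, 0) = 1
depth(t(2, 0)) = 1 + max(0, 0) = 1
depth(s(s(0, 2), t(2, 0))) = 1 + max(1, 1) = 2
depth(t(2, 2)) = 1 + max(0, 0) = 1
depth(s(2, t(2, 2))) = 1 + max(0, 1) = 2
depth(s(s(s(0, 2), t(2, 0)), s(2, t(2, 2)))) = 1 + max(2, 2) = 3

3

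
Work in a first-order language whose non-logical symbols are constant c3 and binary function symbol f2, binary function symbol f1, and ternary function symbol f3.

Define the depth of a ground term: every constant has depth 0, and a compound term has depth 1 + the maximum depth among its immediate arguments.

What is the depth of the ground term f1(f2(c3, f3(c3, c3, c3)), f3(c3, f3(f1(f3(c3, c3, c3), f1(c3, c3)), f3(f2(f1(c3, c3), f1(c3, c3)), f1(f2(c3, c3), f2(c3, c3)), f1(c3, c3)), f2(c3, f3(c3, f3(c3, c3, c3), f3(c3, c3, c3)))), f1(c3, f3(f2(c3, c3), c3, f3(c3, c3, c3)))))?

6

depth(f3(c3, c3, c3)) = 1 + max(0, 0, 0) = 1
depth(f2(c3, f3(c3, c3, c3))) = 1 + max(0, 1) = 2
depth(f1(c3, c3)) = 1 + max(0, 0) = 1
depth(f1(f3(c3, c3, c3), f1(c3, c3))) = 1 + max(1, 1) = 2
depth(f2(f1(c3, c3), f1(c3, c3))) = 1 + max(1, 1) = 2
depth(f2(c3, c3)) = 1 + max(0, 0) = 1
depth(f1(f2(c3, c3), f2(c3, c3))) = 1 + max(1, 1) = 2
depth(f3(f2(f1(c3, c3), f1(c3, c3)), f1(f2(c3, c3), f2(c3, c3)), f1(c3, c3))) = 1 + max(2, 2, 1) = 3
depth(f3(c3, f3(c3, c3, c3), f3(c3, c3, c3))) = 1 + max(0, 1, 1) = 2
depth(f2(c3, f3(c3, f3(c3, c3, c3), f3(c3, c3, c3)))) = 1 + max(0, 2) = 3
depth(f3(f1(f3(c3, c3, c3), f1(c3, c3)), f3(f2(f1(c3, c3), f1(c3, c3)), f1(f2(c3, c3), f2(c3, c3)), f1(c3, c3)), f2(c3, f3(c3, f3(c3, c3, c3), f3(c3, c3, c3))))) = 1 + max(2, 3, 3) = 4
depth(f3(f2(c3, c3), c3, f3(c3, c3, c3))) = 1 + max(1, 0, 1) = 2
depth(f1(c3, f3(f2(c3, c3), c3, f3(c3, c3, c3)))) = 1 + max(0, 2) = 3
depth(f3(c3, f3(f1(f3(c3, c3, c3), f1(c3, c3)), f3(f2(f1(c3, c3), f1(c3, c3)), f1(f2(c3, c3), f2(c3, c3)), f1(c3, c3)), f2(c3, f3(c3, f3(c3, c3, c3), f3(c3, c3, c3)))), f1(c3, f3(f2(c3, c3), c3, f3(c3, c3, c3))))) = 1 + max(0, 4, 3) = 5
depth(f1(f2(c3, f3(c3, c3, c3)), f3(c3, f3(f1(f3(c3, c3, c3), f1(c3, c3)), f3(f2(f1(c3, c3), f1(c3, c3)), f1(f2(c3, c3), f2(c3, c3)), f1(c3, c3)), f2(c3, f3(c3, f3(c3, c3, c3), f3(c3, c3, c3)))), f1(c3, f3(f2(c3, c3), c3, f3(c3, c3, c3)))))) = 1 + max(2, 5) = 6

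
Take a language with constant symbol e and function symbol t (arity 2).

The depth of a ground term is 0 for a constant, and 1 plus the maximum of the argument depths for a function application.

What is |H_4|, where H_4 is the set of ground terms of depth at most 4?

677

Let N_k = |{terms of depth ≤ k}|. Then N_0 = 1 and N_k = 1 + N_{k-1}^2 for k ≥ 1 (one summand per function symbol, arity giving the exponent).
N_0 = 1
N_1 = 1 + 1^2 = 2
N_2 = 1 + 2^2 = 5
N_3 = 1 + 5^2 = 26
N_4 = 1 + 26^2 = 677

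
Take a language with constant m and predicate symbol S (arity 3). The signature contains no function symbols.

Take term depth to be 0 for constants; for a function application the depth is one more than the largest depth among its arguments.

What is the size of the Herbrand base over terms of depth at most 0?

1

First count ground terms of depth ≤ 0.
With no function symbols every ground term is a constant, so there is exactly 1 ground term at every depth bound.
N_0 = 1
Explicitly: m.
So |H| = 1.
Ground atoms are formed by filling each argument slot of a predicate with a term from H, so an r-ary predicate gives |H|^r atoms:
  S: 1^3 = 1
Total ground atoms: 1.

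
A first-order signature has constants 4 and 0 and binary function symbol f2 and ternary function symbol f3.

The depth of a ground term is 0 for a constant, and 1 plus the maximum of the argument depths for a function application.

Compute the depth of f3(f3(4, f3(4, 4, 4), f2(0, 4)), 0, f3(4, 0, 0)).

depth(f3(4, 4, 4)) = 1 + max(0, 0, 0) = 1
depth(f2(0, 4)) = 1 + max(0, 0) = 1
depth(f3(4, f3(4, 4, 4), f2(0, 4))) = 1 + max(0, 1, 1) = 2
depth(f3(4, 0, 0)) = 1 + max(0, 0, 0) = 1
depth(f3(f3(4, f3(4, 4, 4), f2(0, 4)), 0, f3(4, 0, 0))) = 1 + max(2, 0, 1) = 3

3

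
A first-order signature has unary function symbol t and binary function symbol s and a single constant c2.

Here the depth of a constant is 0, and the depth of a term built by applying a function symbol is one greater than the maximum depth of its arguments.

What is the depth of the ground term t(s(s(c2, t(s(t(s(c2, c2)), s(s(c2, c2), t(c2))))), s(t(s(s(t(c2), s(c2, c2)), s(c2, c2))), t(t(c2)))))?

7

depth(s(c2, c2)) = 1 + max(0, 0) = 1
depth(t(s(c2, c2))) = 1 + depth(s(c2, c2)) = 1 + 1 = 2
depth(t(c2)) = 1 + depth(c2) = 1 + 0 = 1
depth(s(s(c2, c2), t(c2))) = 1 + max(1, 1) = 2
depth(s(t(s(c2, c2)), s(s(c2, c2), t(c2)))) = 1 + max(2, 2) = 3
depth(t(s(t(s(c2, c2)), s(s(c2, c2), t(c2))))) = 1 + depth(s(t(s(c2, c2)), s(s(c2, c2), t(c2)))) = 1 + 3 = 4
depth(s(c2, t(s(t(s(c2, c2)), s(s(c2, c2), t(c2)))))) = 1 + max(0, 4) = 5
depth(s(t(c2), s(c2, c2))) = 1 + max(1, 1) = 2
depth(s(s(t(c2), s(c2, c2)), s(c2, c2))) = 1 + max(2, 1) = 3
depth(t(s(s(t(c2), s(c2, c2)), s(c2, c2)))) = 1 + depth(s(s(t(c2), s(c2, c2)), s(c2, c2))) = 1 + 3 = 4
depth(t(t(c2))) = 1 + depth(t(c2)) = 1 + 1 = 2
depth(s(t(s(s(t(c2), s(c2, c2)), s(c2, c2))), t(t(c2)))) = 1 + max(4, 2) = 5
depth(s(s(c2, t(s(t(s(c2, c2)), s(s(c2, c2), t(c2))))), s(t(s(s(t(c2), s(c2, c2)), s(c2, c2))), t(t(c2))))) = 1 + max(5, 5) = 6
depth(t(s(s(c2, t(s(t(s(c2, c2)), s(s(c2, c2), t(c2))))), s(t(s(s(t(c2), s(c2, c2)), s(c2, c2))), t(t(c2)))))) = 1 + depth(s(s(c2, t(s(t(s(c2, c2)), s(s(c2, c2), t(c2))))), s(t(s(s(t(c2), s(c2, c2)), s(c2, c2))), t(t(c2))))) = 1 + 6 = 7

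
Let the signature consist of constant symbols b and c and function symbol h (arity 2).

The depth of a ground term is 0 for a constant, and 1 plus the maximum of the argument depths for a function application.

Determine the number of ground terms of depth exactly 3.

Let N_k = |{terms of depth ≤ k}|. Then N_0 = 2 and N_k = 2 + N_{k-1}^2 for k ≥ 1 (one summand per function symbol, arity giving the exponent).
N_0 = 2
N_1 = 2 + 2^2 = 6
N_2 = 2 + 6^2 = 38
N_3 = 2 + 38^2 = 1446
Terms of depth exactly 3: N_3 − N_2 = 1446 − 38 = 1408.

1408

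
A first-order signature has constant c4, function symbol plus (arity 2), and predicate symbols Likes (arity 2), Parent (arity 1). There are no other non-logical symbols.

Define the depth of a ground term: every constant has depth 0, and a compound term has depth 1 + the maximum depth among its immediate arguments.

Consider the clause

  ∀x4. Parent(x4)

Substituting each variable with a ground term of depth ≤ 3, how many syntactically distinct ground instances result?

26

Ground terms of depth ≤ 3:
  Let N_k = |{terms of depth ≤ k}|. Then N_0 = 1 and N_k = 1 + N_{k-1}^2 for k ≥ 1 (one summand per function symbol, arity giving the exponent).
  N_0 = 1
  N_1 = 1 + 1^2 = 2
  N_2 = 1 + 2^2 = 5
  N_3 = 1 + 5^2 = 26
So there are 26 ground terms available for substitution.
The variable x4 ranges independently over the available ground terms, and distinct assignments produce distinct instances.
Number of ground instances = 26.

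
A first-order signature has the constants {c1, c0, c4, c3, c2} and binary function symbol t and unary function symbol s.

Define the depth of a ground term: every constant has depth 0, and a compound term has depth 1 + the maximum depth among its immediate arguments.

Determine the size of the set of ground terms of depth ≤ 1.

Write N_k for the number of ground terms of depth ≤ k. A term of depth ≤ k is either a constant or a function symbol applied to arguments of depth ≤ k−1, so N_k = 5 + N_{k-1}^2 + N_{k-1}.
N_0 = 5
N_1 = 5 + 5^2 + 5 = 35

35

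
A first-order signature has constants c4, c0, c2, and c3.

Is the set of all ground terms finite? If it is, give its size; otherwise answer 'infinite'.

4

There are no function symbols, so every ground term is one of the 4 constants.
The Herbrand universe is {c4, c0, c2, c3}, which is finite with 4 elements.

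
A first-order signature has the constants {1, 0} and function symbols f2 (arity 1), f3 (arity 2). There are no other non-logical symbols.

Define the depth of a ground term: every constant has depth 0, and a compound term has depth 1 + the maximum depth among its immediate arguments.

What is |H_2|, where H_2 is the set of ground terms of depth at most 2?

74

If N_k denotes the number of depth-≤k ground terms, the 2 constants give N_0 = 2, and each function symbol of arity r contributes N_{k-1}^r new terms at level k: N_k = 2 + N_{k-1} + N_{k-1}^2.
N_0 = 2
N_1 = 2 + 2 + 2^2 = 8
N_2 = 2 + 8 + 8^2 = 74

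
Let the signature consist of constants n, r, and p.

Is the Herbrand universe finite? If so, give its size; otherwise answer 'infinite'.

There are no function symbols, so every ground term is one of the 3 constants.
The Herbrand universe is {n, r, p}, which is finite with 3 elements.

3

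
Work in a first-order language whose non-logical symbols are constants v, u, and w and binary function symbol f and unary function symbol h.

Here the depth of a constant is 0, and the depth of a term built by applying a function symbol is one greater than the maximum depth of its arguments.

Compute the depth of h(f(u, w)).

2

depth(f(u, w)) = 1 + max(0, 0) = 1
depth(h(f(u, w))) = 1 + depth(f(u, w)) = 1 + 1 = 2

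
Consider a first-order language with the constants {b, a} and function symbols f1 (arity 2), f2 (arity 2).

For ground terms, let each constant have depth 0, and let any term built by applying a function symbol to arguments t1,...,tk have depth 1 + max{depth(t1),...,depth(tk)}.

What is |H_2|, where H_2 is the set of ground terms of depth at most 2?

202

Let N_k count ground terms of depth at most k. Each non-constant term of depth ≤ k is some function symbol applied to depth-≤(k−1) arguments, giving N_k = 2 + N_{k-1}^2 + N_{k-1}^2.
N_0 = 2
N_1 = 2 + 2^2 + 2^2 = 10
N_2 = 2 + 10^2 + 10^2 = 202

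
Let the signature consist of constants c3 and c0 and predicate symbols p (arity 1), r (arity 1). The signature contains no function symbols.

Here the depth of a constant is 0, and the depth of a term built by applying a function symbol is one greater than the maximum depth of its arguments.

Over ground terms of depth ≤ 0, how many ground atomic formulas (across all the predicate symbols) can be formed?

First count ground terms of depth ≤ 0.
With no function symbols every ground term is a constant, so there are exactly 2 ground terms at every depth bound.
N_0 = 2
Explicitly: c3, c0.
So |H| = 2.
Ground atoms are formed by filling each argument slot of a predicate with a term from H, so an r-ary predicate gives |H|^r atoms:
  p: 2;  r: 2
Total ground atoms: 2 + 2 = 4.

4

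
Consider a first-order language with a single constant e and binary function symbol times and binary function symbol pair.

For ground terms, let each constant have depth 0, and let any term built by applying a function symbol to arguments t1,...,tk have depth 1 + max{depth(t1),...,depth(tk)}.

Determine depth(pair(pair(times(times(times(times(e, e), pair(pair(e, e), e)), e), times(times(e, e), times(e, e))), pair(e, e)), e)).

depth(times(e, e)) = 1 + max(0, 0) = 1
depth(pair(e, e)) = 1 + max(0, 0) = 1
depth(pair(pair(e, e), e)) = 1 + max(1, 0) = 2
depth(times(times(e, e), pair(pair(e, e), e))) = 1 + max(1, 2) = 3
depth(times(times(times(e, e), pair(pair(e, e), e)), e)) = 1 + max(3, 0) = 4
depth(times(times(e, e), times(e, e))) = 1 + max(1, 1) = 2
depth(times(times(times(times(e, e), pair(pair(e, e), e)), e), times(times(e, e), times(e, e)))) = 1 + max(4, 2) = 5
depth(pair(times(times(times(times(e, e), pair(pair(e, e), e)), e), times(times(e, e), times(e, e))), pair(e, e))) = 1 + max(5, 1) = 6
depth(pair(pair(times(times(times(times(e, e), pair(pair(e, e), e)), e), times(times(e, e), times(e, e))), pair(e, e)), e)) = 1 + max(6, 0) = 7

7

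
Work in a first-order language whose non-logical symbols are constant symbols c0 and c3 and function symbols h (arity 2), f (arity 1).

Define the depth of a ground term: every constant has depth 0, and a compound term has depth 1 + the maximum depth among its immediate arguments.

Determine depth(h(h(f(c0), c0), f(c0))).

depth(f(c0)) = 1 + depth(c0) = 1 + 0 = 1
depth(h(f(c0), c0)) = 1 + max(1, 0) = 2
depth(h(h(f(c0), c0), f(c0))) = 1 + max(2, 1) = 3

3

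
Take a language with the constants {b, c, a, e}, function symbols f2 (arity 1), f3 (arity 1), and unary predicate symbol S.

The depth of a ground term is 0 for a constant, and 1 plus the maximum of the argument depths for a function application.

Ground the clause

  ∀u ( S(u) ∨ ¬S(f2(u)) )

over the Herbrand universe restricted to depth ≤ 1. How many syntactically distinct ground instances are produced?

Ground terms of depth ≤ 1:
  Count level by level. With function symbols f2/1, f3/1, the terms of depth ≤ k are the 4 constants together with each function applied to depth-≤(k−1) tuples, so N_k = 4 + N_{k-1} + N_{k-1}.
  N_0 = 4
  N_1 = 4 + 4 + 4 = 12
So there are 12 ground terms available for substitution.
The clause has 1 distinct variable (u), which appears in the body. In the free term algebra distinct substitutions yield syntactically distinct ground instances.
Number of ground instances = 12.

12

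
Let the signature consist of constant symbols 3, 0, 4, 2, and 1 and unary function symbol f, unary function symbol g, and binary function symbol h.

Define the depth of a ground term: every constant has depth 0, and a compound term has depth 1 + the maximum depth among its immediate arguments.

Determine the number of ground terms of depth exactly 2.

1645

Write N_k for the number of ground terms of depth ≤ k. A term of depth ≤ k is either a constant or a function symbol applied to arguments of depth ≤ k−1, so N_k = 5 + N_{k-1} + N_{k-1} + N_{k-1}^2.
N_0 = 5
N_1 = 5 + 5 + 5 + 5^2 = 40
N_2 = 5 + 40 + 40 + 40^2 = 1685
Terms of depth exactly 2: N_2 − N_1 = 1685 − 40 = 1645.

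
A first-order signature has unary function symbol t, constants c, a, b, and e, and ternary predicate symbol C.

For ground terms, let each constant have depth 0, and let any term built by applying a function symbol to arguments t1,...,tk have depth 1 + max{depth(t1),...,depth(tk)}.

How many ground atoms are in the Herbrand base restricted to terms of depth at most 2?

1728

First count ground terms of depth ≤ 2.
Let N_k count ground terms of depth at most k. Each non-constant term of depth ≤ k is some function symbol applied to depth-≤(k−1) arguments, giving N_k = 4 + N_{k-1}.
N_0 = 4
N_1 = 4 + 4 = 8
N_2 = 4 + 8 = 12
Explicitly: c, a, b, e, t(c), t(a), t(b), t(e), t(t(c)), t(t(a)), t(t(b)), t(t(e)).
So |H| = 12.
Ground atoms are formed by filling each argument slot of a predicate with a term from H, so an r-ary predicate gives |H|^r atoms:
  C: 12^3 = 1728
Total ground atoms: 1728.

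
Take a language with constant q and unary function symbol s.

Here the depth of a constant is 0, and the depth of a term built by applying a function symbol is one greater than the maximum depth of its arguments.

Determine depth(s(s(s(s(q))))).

4

depth(s(q)) = 1 + depth(q) = 1 + 0 = 1
depth(s(s(q))) = 1 + depth(s(q)) = 1 + 1 = 2
depth(s(s(s(q)))) = 1 + depth(s(s(q))) = 1 + 2 = 3
depth(s(s(s(s(q))))) = 1 + depth(s(s(s(q)))) = 1 + 3 = 4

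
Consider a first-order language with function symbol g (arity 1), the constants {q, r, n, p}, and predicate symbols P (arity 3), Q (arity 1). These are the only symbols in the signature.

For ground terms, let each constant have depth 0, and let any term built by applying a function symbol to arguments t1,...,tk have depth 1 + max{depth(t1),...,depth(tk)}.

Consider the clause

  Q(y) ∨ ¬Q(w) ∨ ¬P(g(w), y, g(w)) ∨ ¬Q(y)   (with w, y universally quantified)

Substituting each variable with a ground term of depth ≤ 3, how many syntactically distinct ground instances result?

Ground terms of depth ≤ 3:
  Let N_k count ground terms of depth at most k. Each non-constant term of depth ≤ k is some function symbol applied to depth-≤(k−1) arguments, giving N_k = 4 + N_{k-1}.
  N_0 = 4
  N_1 = 4 + 4 = 8
  N_2 = 4 + 8 = 12
  N_3 = 4 + 12 = 16
So there are 16 ground terms available for substitution.
The clause has 2 distinct variables (w, y), each appearing in the body. In the free term algebra distinct substitutions yield syntactically distinct ground instances.
Number of ground instances = 16^2 = 256.

256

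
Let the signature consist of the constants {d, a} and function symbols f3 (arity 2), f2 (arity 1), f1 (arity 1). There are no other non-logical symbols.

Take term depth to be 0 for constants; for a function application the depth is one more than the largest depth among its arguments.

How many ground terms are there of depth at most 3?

Let N_k = |{terms of depth ≤ k}|. Then N_0 = 2 and N_k = 2 + N_{k-1}^2 + N_{k-1} + N_{k-1} for k ≥ 1 (one summand per function symbol, arity giving the exponent).
N_0 = 2
N_1 = 2 + 2^2 + 2 + 2 = 10
N_2 = 2 + 10^2 + 10 + 10 = 122
N_3 = 2 + 122^2 + 122 + 122 = 15130

15130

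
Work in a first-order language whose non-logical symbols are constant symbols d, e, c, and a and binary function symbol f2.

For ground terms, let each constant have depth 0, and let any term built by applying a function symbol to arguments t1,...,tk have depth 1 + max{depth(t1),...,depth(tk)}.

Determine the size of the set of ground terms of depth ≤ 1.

Count level by level. With function symbols f2/2, the terms of depth ≤ k are the 4 constants together with each function applied to depth-≤(k−1) tuples, so N_k = 4 + N_{k-1}^2.
N_0 = 4
N_1 = 4 + 4^2 = 20

20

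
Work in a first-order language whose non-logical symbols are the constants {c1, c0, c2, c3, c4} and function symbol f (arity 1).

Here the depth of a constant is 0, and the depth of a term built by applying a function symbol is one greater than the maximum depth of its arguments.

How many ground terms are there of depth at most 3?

Let N_k = |{terms of depth ≤ k}|. Then N_0 = 5 and N_k = 5 + N_{k-1} for k ≥ 1 (one summand per function symbol, arity giving the exponent).
N_0 = 5
N_1 = 5 + 5 = 10
N_2 = 5 + 10 = 15
N_3 = 5 + 15 = 20

20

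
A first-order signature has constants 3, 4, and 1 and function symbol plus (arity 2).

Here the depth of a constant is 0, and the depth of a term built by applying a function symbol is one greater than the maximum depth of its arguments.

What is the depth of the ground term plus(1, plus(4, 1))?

depth(plus(4, 1)) = 1 + max(0, 0) = 1
depth(plus(1, plus(4, 1))) = 1 + max(0, 1) = 2

2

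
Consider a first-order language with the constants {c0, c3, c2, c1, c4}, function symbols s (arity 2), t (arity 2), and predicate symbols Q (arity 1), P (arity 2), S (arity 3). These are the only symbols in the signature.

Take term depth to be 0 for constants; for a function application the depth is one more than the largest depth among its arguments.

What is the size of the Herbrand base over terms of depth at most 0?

First count ground terms of depth ≤ 0.
Count level by level. With function symbols s/2, t/2, the terms of depth ≤ k are the 5 constants together with each function applied to depth-≤(k−1) tuples, so N_k = 5 + N_{k-1}^2 + N_{k-1}^2.
N_0 = 5
Explicitly: c0, c3, c2, c1, c4.
So |H| = 5.
A ground atom is a predicate applied to a tuple of terms from H, so the count is the sum over predicates of |H|^arity:
  Q: 5;  P: 5^2 = 25;  S: 5^3 = 125
Total ground atoms: 5 + 25 + 125 = 155.

155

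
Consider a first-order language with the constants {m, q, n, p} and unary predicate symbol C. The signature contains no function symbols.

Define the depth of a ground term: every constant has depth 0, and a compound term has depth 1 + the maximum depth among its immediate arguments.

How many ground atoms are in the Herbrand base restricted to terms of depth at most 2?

4

First count ground terms of depth ≤ 2.
With no function symbols every ground term is a constant, so there are exactly 4 ground terms at every depth bound.
N_0 = 4
N_1 = 4
N_2 = 4
Explicitly: m, q, n, p.
So |H| = 4.
A ground atom is a predicate applied to a tuple of terms from H, so the count is the sum over predicates of |H|^arity:
  C: 4
Total ground atoms: 4.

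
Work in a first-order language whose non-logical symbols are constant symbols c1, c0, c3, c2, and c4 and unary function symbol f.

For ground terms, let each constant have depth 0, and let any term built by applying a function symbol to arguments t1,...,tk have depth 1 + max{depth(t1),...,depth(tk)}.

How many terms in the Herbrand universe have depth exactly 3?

5

Count level by level. With function symbols f/1, the terms of depth ≤ k are the 5 constants together with each function applied to depth-≤(k−1) tuples, so N_k = 5 + N_{k-1}.
N_0 = 5
N_1 = 5 + 5 = 10
N_2 = 5 + 10 = 15
N_3 = 5 + 15 = 20
Terms of depth exactly 3: N_3 − N_2 = 20 − 15 = 5.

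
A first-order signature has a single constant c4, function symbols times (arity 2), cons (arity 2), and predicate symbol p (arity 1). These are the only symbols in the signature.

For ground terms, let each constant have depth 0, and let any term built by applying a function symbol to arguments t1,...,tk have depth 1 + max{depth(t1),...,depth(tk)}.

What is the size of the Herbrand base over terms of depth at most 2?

First count ground terms of depth ≤ 2.
Count level by level. With function symbols times/2, cons/2, the terms of depth ≤ k are the 1 constant together with each function applied to depth-≤(k−1) tuples, so N_k = 1 + N_{k-1}^2 + N_{k-1}^2.
N_0 = 1
N_1 = 1 + 1^2 + 1^2 = 3
N_2 = 1 + 3^2 + 3^2 = 19
So |H| = 19.
Ground atoms are formed by filling each argument slot of a predicate with a term from H, so an r-ary predicate gives |H|^r atoms:
  p: 19
Total ground atoms: 19.

19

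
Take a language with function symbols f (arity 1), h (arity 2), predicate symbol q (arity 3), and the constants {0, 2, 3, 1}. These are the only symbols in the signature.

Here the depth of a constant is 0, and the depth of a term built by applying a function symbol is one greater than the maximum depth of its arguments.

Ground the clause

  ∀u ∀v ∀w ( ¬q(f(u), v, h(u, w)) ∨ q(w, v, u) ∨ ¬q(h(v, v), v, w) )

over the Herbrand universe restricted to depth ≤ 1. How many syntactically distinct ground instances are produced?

Ground terms of depth ≤ 1:
  Let N_k = |{terms of depth ≤ k}|. Then N_0 = 4 and N_k = 4 + N_{k-1} + N_{k-1}^2 for k ≥ 1 (one summand per function symbol, arity giving the exponent).
  N_0 = 4
  N_1 = 4 + 4 + 4^2 = 24
So there are 24 ground terms available for substitution.
Each of u, v, w ranges independently over the available ground terms, and distinct assignments produce distinct instances.
Number of ground instances = 24^3 = 13824.

13824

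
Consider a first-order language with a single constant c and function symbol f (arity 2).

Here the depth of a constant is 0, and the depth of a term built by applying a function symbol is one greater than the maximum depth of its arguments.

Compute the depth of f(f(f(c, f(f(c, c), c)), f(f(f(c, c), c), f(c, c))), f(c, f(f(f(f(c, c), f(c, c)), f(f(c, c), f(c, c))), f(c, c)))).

depth(f(c, c)) = 1 + max(0, 0) = 1
depth(f(f(c, c), c)) = 1 + max(1, 0) = 2
depth(f(c, f(f(c, c), c))) = 1 + max(0, 2) = 3
depth(f(f(f(c, c), c), f(c, c))) = 1 + max(2, 1) = 3
depth(f(f(c, f(f(c, c), c)), f(f(f(c, c), c), f(c, c)))) = 1 + max(3, 3) = 4
depth(f(f(c, c), f(c, c))) = 1 + max(1, 1) = 2
depth(f(f(f(c, c), f(c, c)), f(f(c, c), f(c, c)))) = 1 + max(2, 2) = 3
depth(f(f(f(f(c, c), f(c, c)), f(f(c, c), f(c, c))), f(c, c))) = 1 + max(3, 1) = 4
depth(f(c, f(f(f(f(c, c), f(c, c)), f(f(c, c), f(c, c))), f(c, c)))) = 1 + max(0, 4) = 5
depth(f(f(f(c, f(f(c, c), c)), f(f(f(c, c), c), f(c, c))), f(c, f(f(f(f(c, c), f(c, c)), f(f(c, c), f(c, c))), f(c, c))))) = 1 + max(4, 5) = 6

6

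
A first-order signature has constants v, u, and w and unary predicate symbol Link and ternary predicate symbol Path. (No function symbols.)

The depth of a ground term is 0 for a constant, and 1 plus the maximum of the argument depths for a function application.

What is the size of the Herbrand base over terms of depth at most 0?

30

First count ground terms of depth ≤ 0.
With no function symbols every ground term is a constant, so there are exactly 3 ground terms at every depth bound.
N_0 = 3
Explicitly: v, u, w.
So |H| = 3.
A ground atom is a predicate applied to a tuple of terms from H, so the count is the sum over predicates of |H|^arity:
  Link: 3;  Path: 3^3 = 27
Total ground atoms: 3 + 27 = 30.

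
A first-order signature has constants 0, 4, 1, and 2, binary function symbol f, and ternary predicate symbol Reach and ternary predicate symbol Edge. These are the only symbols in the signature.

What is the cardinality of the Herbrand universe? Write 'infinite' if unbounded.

infinite

The signature has at least one function symbol (f, arity 2) and at least one constant (0).
Iterating f gives infinitely many distinct ground terms: 0, f(0, 0), f(f(0, 0), f(0, 0)), ...
So the Herbrand universe is infinite.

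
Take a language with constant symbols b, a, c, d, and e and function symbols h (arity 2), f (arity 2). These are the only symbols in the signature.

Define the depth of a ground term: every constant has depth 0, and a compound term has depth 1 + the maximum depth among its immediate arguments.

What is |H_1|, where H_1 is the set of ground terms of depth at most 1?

Write N_k for the number of ground terms of depth ≤ k. A term of depth ≤ k is either a constant or a function symbol applied to arguments of depth ≤ k−1, so N_k = 5 + N_{k-1}^2 + N_{k-1}^2.
N_0 = 5
N_1 = 5 + 5^2 + 5^2 = 55

55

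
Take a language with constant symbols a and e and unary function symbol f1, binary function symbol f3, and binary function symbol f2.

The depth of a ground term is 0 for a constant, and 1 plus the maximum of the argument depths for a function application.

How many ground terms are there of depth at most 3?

If N_k denotes the number of depth-≤k ground terms, the 2 constants give N_0 = 2, and each function symbol of arity r contributes N_{k-1}^r new terms at level k: N_k = 2 + N_{k-1} + N_{k-1}^2 + N_{k-1}^2.
N_0 = 2
N_1 = 2 + 2 + 2^2 + 2^2 = 12
N_2 = 2 + 12 + 12^2 + 12^2 = 302
N_3 = 2 + 302 + 302^2 + 302^2 = 182712

182712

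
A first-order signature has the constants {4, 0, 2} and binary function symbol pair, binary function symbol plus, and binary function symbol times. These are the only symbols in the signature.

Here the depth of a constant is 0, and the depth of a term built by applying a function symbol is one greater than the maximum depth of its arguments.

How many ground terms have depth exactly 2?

2673

If N_k denotes the number of depth-≤k ground terms, the 3 constants give N_0 = 3, and each function symbol of arity r contributes N_{k-1}^r new terms at level k: N_k = 3 + N_{k-1}^2 + N_{k-1}^2 + N_{k-1}^2.
N_0 = 3
N_1 = 3 + 3^2 + 3^2 + 3^2 = 30
N_2 = 3 + 30^2 + 30^2 + 30^2 = 2703
Terms of depth exactly 2: N_2 − N_1 = 2703 − 30 = 2673.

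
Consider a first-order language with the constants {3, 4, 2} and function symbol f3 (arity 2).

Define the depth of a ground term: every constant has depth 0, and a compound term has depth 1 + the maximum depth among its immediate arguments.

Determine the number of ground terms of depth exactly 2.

Let N_k = |{terms of depth ≤ k}|. Then N_0 = 3 and N_k = 3 + N_{k-1}^2 for k ≥ 1 (one summand per function symbol, arity giving the exponent).
N_0 = 3
N_1 = 3 + 3^2 = 12
N_2 = 3 + 12^2 = 147
Terms of depth exactly 2: N_2 − N_1 = 147 − 12 = 135.

135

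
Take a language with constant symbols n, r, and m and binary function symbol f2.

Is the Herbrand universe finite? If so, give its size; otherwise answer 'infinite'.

infinite

The signature has at least one function symbol (f2, arity 2) and at least one constant (n).
Iterating f2 gives infinitely many distinct ground terms: n, f2(n, n), f2(f2(n, n), f2(n, n)), ...
So the Herbrand universe is infinite.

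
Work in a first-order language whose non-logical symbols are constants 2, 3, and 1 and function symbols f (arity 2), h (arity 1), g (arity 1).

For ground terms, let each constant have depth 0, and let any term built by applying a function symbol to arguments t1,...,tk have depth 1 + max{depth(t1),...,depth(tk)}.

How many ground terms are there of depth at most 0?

3

Write N_k for the number of ground terms of depth ≤ k. A term of depth ≤ k is either a constant or a function symbol applied to arguments of depth ≤ k−1, so N_k = 3 + N_{k-1}^2 + N_{k-1} + N_{k-1}.
N_0 = 3
Explicitly: 2, 3, 1.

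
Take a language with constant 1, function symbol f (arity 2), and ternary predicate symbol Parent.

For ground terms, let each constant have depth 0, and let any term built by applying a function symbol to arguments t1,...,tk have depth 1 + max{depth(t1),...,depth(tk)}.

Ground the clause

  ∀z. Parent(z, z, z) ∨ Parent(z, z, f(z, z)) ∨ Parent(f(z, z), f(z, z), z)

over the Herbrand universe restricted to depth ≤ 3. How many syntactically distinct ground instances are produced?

Ground terms of depth ≤ 3:
  Let N_k count ground terms of depth at most k. Each non-constant term of depth ≤ k is some function symbol applied to depth-≤(k−1) arguments, giving N_k = 1 + N_{k-1}^2.
  N_0 = 1
  N_1 = 1 + 1^2 = 2
  N_2 = 1 + 2^2 = 5
  N_3 = 1 + 5^2 = 26
So there are 26 ground terms available for substitution.
The clause has 1 distinct variable (z), which appears in the body. In the free term algebra distinct substitutions yield syntactically distinct ground instances.
Number of ground instances = 26.

26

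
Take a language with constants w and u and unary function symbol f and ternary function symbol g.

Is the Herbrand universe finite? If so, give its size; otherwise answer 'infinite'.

infinite

The signature has at least one function symbol (f, arity 1) and at least one constant (w).
Iterating f gives infinitely many distinct ground terms: w, f(w), f(f(w)), ...
So the Herbrand universe is infinite.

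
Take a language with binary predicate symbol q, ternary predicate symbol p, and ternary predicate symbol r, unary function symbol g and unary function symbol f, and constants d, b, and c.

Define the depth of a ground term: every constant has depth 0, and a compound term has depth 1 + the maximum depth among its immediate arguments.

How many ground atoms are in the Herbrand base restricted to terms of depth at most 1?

1539

First count ground terms of depth ≤ 1.
Let N_k count ground terms of depth at most k. Each non-constant term of depth ≤ k is some function symbol applied to depth-≤(k−1) arguments, giving N_k = 3 + N_{k-1} + N_{k-1}.
N_0 = 3
N_1 = 3 + 3 + 3 = 9
So |H| = 9.
For each predicate symbol, the number of ground atoms is |H| raised to its arity; summing:
  q: 9^2 = 81;  p: 9^3 = 729;  r: 9^3 = 729
Total ground atoms: 81 + 729 + 729 = 1539.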